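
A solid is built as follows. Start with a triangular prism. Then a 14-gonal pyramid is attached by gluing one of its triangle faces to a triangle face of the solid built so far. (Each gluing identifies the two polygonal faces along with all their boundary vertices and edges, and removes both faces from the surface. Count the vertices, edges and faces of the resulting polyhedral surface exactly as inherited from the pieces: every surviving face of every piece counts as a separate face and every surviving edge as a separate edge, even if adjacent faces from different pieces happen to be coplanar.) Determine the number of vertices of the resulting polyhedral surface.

18

A triangular prism: V=6, E=9, F=5.
Attach a 14-gonal pyramid (V=15, E=28, F=15) along a 3-gon: merge 3 vertices and 3 edges, delete both glued faces → V=18, E=34, F=18.
Check: V − E + F = 18 − 34 + 18 = 2.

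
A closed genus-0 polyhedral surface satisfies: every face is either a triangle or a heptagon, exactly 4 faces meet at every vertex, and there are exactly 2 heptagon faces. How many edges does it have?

Let x be the number of triangles; then F = 2 + x.
Edge–face incidences: 2E = 7·2 + 3·x = 14 + 3x.
Every vertex has degree 4, so 4V = 2E.
Euler: V − E + F = 2 ⇒ (2E)/4 − E + (2 + x) = 2.
Multiply by 8: 2·(2E) − 4·(2E) + 8·(2 + x) = 16, i.e. 16 + 8x − 2·(14 + 3x) = 16.
Collecting terms: 2x − 12 = 16, so 2x = 28, so x = 14.
Then 2E = 14 + 3·14 = 56, so E = 28, V = 2E/4 = 14, F = 2 + 14 = 16.

28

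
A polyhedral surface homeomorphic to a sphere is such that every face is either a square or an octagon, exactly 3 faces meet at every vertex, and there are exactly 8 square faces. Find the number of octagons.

Let x be the number of octagons; then F = 8 + x.
Edge–face incidences: 2E = 4·8 + 8·x = 32 + 8x.
Every vertex has degree 3, so 3V = 2E.
Euler: V − E + F = 2 ⇒ (2E)/3 − E + (8 + x) = 2.
Multiply by 6: 2·(2E) − 3·(2E) + 6·(8 + x) = 12, i.e. 48 + 6x − (32 + 8x) = 12.
Collecting terms: −2x + 16 = 12, so −2x = −4, so x = 2.
Then 2E = 32 + 8·2 = 48, so E = 24, V = 2E/3 = 16, F = 8 + 2 = 10.

2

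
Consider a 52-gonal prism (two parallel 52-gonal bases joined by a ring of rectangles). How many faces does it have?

A prism on an n-gon has two n-gon bases and n rectangular sides: V = 2·52 = 104, E = 3·52 = 156, F = 52 + 2 = 54.

54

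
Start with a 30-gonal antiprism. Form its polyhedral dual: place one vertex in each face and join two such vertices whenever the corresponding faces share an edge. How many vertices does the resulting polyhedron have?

The base solid has V = 60, E = 120, F = 62.
The dual swaps V and F and preserves E: V′ = F = 62, E′ = E = 120, F′ = V = 60.

62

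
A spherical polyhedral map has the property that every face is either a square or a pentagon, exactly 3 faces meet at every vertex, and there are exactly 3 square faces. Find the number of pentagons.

6

Let x be the number of pentagons; then F = 3 + x.
Edge–face incidences: 2E = 4·3 + 5·x = 12 + 5x.
Every vertex has degree 3, so 3V = 2E.
Euler: V − E + F = 2 ⇒ (2E)/3 − E + (3 + x) = 2.
Multiply by 6: 2·(2E) − 3·(2E) + 6·(3 + x) = 12, i.e. 18 + 6x − (12 + 5x) = 12.
Collecting terms: x + 6 = 12, so x = 6.
Then 2E = 12 + 5·6 = 42, so E = 21, V = 2E/3 = 14, F = 3 + 6 = 9.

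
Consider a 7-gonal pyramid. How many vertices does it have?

8

A pyramid on an n-gon base has one n-gon and n triangles: V = 7 + 1 = 8, E = 2·7 = 14, F = 7 + 1 = 8.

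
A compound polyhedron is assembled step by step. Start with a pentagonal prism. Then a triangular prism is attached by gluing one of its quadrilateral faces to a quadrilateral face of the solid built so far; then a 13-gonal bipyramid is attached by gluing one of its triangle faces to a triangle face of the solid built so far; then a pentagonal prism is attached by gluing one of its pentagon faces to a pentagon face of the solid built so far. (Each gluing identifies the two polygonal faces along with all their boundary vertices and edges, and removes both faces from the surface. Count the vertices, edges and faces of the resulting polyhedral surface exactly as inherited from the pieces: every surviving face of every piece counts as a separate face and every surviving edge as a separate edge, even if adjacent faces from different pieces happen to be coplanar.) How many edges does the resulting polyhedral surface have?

66

A pentagonal prism: V=10, E=15, F=7.
Attach a triangular prism (V=6, E=9, F=5) along a 4-gon: merge 4 vertices and 4 edges, delete both glued faces → V=12, E=20, F=10.
Attach a 13-gonal bipyramid (V=15, E=39, F=26) along a 3-gon: merge 3 vertices and 3 edges, delete both glued faces → V=24, E=56, F=34.
Attach a pentagonal prism (V=10, E=15, F=7) along a 5-gon: merge 5 vertices and 5 edges, delete both glued faces → V=29, E=66, F=39.
Check: V − E + F = 29 − 66 + 39 = 2.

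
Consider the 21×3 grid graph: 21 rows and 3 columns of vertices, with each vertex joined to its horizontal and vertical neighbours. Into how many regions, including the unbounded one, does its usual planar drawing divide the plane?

The grid has V = 21·3 = 63 vertices and E = 21·2 + 3·20 = 102 edges.
F = 2 − V + E = 2 − 63 + 102 = 41.

41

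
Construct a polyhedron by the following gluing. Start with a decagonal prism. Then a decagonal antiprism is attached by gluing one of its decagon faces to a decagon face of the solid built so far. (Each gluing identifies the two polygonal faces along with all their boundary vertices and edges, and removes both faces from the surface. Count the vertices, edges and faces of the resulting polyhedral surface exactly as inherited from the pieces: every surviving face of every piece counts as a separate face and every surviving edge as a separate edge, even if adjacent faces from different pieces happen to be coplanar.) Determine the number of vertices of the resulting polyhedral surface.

30

A decagonal prism: V=20, E=30, F=12.
Attach a decagonal antiprism (V=20, E=40, F=22) along a 10-gon: merge 10 vertices and 10 edges, delete both glued faces → V=30, E=60, F=32.
Check: V − E + F = 30 − 60 + 32 = 2.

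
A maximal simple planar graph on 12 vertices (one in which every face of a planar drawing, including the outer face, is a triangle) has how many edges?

30

In a plane triangulation 3F = 2E and V − E + F = 2, so E = 3V − 6 = 3·12 − 6 = 30.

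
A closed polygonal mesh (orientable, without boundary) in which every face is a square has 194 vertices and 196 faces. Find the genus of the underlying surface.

2

Every face is a square, so 2E = 4·196 = 784, giving E = 392.
χ = V − E + F = 194 − 392 + 196 = -2.
For a closed orientable surface χ = 2 − 2g, so g = (2 − (-2))/2 = 2.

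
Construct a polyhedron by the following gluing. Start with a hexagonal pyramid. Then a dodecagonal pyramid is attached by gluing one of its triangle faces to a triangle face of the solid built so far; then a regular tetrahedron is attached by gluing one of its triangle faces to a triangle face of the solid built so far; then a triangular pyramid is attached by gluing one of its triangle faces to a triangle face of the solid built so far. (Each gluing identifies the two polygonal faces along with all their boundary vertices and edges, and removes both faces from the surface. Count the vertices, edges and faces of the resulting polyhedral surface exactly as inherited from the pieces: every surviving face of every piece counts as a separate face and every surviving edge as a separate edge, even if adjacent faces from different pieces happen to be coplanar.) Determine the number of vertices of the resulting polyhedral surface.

19

A hexagonal pyramid: V=7, E=12, F=7.
Attach a dodecagonal pyramid (V=13, E=24, F=13) along a 3-gon: merge 3 vertices and 3 edges, delete both glued faces → V=17, E=33, F=18.
Attach a regular tetrahedron (V=4, E=6, F=4) along a 3-gon: merge 3 vertices and 3 edges, delete both glued faces → V=18, E=36, F=20.
Attach a triangular pyramid (V=4, E=6, F=4) along a 3-gon: merge 3 vertices and 3 edges, delete both glued faces → V=19, E=39, F=22.
Check: V − E + F = 19 − 39 + 22 = 2.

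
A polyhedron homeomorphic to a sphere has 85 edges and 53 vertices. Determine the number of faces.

Here V − E + F = 2.
F = 2 − V + E = 2 − 53 + 85 = 34.

34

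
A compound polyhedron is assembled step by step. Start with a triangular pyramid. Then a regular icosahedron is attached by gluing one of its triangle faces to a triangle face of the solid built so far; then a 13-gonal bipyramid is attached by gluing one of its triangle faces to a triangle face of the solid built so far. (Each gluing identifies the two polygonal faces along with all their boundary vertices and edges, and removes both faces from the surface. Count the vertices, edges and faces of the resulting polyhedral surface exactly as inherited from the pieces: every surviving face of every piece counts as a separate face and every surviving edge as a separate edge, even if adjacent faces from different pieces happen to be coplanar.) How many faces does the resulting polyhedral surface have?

A triangular pyramid: V=4, E=6, F=4.
Attach a regular icosahedron (V=12, E=30, F=20) along a 3-gon: merge 3 vertices and 3 edges, delete both glued faces → V=13, E=33, F=22.
Attach a 13-gonal bipyramid (V=15, E=39, F=26) along a 3-gon: merge 3 vertices and 3 edges, delete both glued faces → V=25, E=69, F=46.
Check: V − E + F = 25 − 69 + 46 = 2.

46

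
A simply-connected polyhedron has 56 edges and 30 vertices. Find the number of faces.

Here V − E + F = 2.
F = 2 − V + E = 2 − 30 + 56 = 28.

28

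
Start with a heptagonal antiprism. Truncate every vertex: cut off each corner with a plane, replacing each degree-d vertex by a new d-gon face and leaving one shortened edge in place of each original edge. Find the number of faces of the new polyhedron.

30

The base solid has V = 14, E = 28, F = 16.
Truncation replaces each original edge-end by a new vertex, so V′ = 2E = 56.
Each original edge survives, and each old vertex of degree d contributes d new edges; summing degrees gives Σd = 2E, so E′ = E + 2E = 3E = 84.
Each original face survives and each original vertex becomes one new face: F′ = F + V = 30.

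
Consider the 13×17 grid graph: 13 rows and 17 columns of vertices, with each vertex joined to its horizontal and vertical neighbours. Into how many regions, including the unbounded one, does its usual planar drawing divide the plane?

193

The grid has V = 13·17 = 221 vertices and E = 13·16 + 17·12 = 412 edges.
F = 2 − V + E = 2 − 221 + 412 = 193.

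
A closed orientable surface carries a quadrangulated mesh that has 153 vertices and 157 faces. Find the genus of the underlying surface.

3

Every face is a square, so 2E = 4·157 = 628, giving E = 314.
χ = V − E + F = 153 − 314 + 157 = -4.
For a closed orientable surface χ = 2 − 2g, so g = (2 − (-4))/2 = 3.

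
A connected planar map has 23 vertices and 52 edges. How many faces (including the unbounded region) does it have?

31

Euler's formula for a connected plane graph: V − E + F = 2, so F = 2 − 23 + 52 = 31.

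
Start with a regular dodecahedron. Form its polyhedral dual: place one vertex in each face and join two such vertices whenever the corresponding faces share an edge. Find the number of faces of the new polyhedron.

20

The base solid has V = 20, E = 30, F = 12.
The dual swaps V and F and preserves E: V′ = F = 12, E′ = E = 30, F′ = V = 20.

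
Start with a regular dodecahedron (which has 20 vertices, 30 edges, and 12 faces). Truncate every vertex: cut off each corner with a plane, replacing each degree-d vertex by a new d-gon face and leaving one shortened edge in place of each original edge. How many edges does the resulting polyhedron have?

90

Truncation replaces each original edge-end by a new vertex, so V′ = 2E = 60.
Each original edge survives, and each old vertex of degree d contributes d new edges; summing degrees gives Σd = 2E, so E′ = E + 2E = 3E = 90.
Each original face survives and each original vertex becomes one new face: F′ = F + V = 32.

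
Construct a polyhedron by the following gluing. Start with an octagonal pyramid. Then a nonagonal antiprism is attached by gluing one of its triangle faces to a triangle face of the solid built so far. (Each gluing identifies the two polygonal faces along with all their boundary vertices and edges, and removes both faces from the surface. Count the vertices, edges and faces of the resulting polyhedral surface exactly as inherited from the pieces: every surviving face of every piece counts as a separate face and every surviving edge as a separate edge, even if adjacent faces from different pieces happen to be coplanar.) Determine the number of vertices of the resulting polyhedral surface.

24

An octagonal pyramid: V=9, E=16, F=9.
Attach a nonagonal antiprism (V=18, E=36, F=20) along a 3-gon: merge 3 vertices and 3 edges, delete both glued faces → V=24, E=49, F=27.
Check: V − E + F = 24 − 49 + 27 = 2.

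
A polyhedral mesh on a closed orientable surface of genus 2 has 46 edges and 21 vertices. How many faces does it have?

For a closed orientable surface of genus 2, χ = 2 − 2·2 = -2.
F = -2 − V + E = -2 − 21 + 46 = 23.

23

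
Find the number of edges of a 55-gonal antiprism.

An antiprism on an n-gon has two n-gon caps and 2n triangles: V = 2·55 = 110, E = 4·55 = 220, F = 2·55 + 2 = 112.

220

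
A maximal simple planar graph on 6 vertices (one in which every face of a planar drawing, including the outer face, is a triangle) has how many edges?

In a plane triangulation 3F = 2E and V − E + F = 2, so E = 3V − 6 = 3·6 − 6 = 12.

12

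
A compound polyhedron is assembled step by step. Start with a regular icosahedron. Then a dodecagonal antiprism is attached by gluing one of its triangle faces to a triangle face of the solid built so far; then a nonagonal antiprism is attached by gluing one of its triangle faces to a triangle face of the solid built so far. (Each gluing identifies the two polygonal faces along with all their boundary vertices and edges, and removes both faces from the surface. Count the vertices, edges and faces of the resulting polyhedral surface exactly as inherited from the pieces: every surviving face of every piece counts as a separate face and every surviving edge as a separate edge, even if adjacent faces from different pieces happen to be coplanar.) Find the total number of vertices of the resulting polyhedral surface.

48

A regular icosahedron: V=12, E=30, F=20.
Attach a dodecagonal antiprism (V=24, E=48, F=26) along a 3-gon: merge 3 vertices and 3 edges, delete both glued faces → V=33, E=75, F=44.
Attach a nonagonal antiprism (V=18, E=36, F=20) along a 3-gon: merge 3 vertices and 3 edges, delete both glued faces → V=48, E=108, F=62.
Check: V − E + F = 48 − 108 + 62 = 2.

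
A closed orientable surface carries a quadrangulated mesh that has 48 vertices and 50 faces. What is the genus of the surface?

Every face is a square, so 2E = 4·50 = 200, giving E = 100.
χ = V − E + F = 48 − 100 + 50 = -2.
For a closed orientable surface χ = 2 − 2g, so g = (2 − (-2))/2 = 2.

2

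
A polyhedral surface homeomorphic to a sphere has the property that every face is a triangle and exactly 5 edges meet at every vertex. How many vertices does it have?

12

Each face has 3 edges and each edge borders two faces, so 2E = 3F.
Each vertex has degree 5, so 5V = 2E and hence V = 3F/5.
Euler: V − E + F = 2 ⇒ (3F/5) − (3F/2) + F = 2.
Multiply by 10: (6 − 15 + 10)F = 20, i.e. 1F = 20.
So F = 20, E = 3·20/2 = 30, V = 3·20/5 = 12.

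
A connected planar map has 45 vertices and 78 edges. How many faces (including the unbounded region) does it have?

Euler's formula for a connected plane graph: V − E + F = 2, so F = 2 − 45 + 78 = 35.

35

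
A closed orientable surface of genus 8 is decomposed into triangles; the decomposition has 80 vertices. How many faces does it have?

188

χ = 2 − 2·8 = -14, and every face is a triangle so 3F = 2E.
V − E + F = -14 with E = 3F/2 gives 80 − (3/2 − 1)·F = -14, so F = 188 and E = 282.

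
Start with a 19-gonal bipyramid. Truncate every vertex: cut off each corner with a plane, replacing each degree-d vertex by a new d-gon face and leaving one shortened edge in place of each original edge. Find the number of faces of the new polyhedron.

59

The base solid has V = 21, E = 57, F = 38.
Truncation replaces each original edge-end by a new vertex, so V′ = 2E = 114.
Each original edge survives, and each old vertex of degree d contributes d new edges; summing degrees gives Σd = 2E, so E′ = E + 2E = 3E = 171.
Each original face survives and each original vertex becomes one new face: F′ = F + V = 59.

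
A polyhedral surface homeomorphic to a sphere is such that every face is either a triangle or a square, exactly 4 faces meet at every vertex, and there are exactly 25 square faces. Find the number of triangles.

Let x be the number of triangles; then F = 25 + x.
Edge–face incidences: 2E = 4·25 + 3·x = 100 + 3x.
Every vertex has degree 4, so 4V = 2E.
Euler: V − E + F = 2 ⇒ (2E)/4 − E + (25 + x) = 2.
Multiply by 8: 2·(2E) − 4·(2E) + 8·(25 + x) = 16, i.e. 200 + 8x − 2·(100 + 3x) = 16.
Collecting terms: 2x = 16, so x = 8.
Then 2E = 100 + 3·8 = 124, so E = 62, V = 2E/4 = 31, F = 25 + 8 = 33.

8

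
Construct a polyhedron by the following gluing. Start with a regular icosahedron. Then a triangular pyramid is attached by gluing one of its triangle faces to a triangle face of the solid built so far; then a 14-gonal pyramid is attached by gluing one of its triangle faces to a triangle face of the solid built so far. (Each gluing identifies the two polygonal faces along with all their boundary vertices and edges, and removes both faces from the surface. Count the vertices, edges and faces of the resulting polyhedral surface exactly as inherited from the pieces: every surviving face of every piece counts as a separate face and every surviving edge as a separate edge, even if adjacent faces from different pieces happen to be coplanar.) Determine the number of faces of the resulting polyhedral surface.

35

A regular icosahedron: V=12, E=30, F=20.
Attach a triangular pyramid (V=4, E=6, F=4) along a 3-gon: merge 3 vertices and 3 edges, delete both glued faces → V=13, E=33, F=22.
Attach a 14-gonal pyramid (V=15, E=28, F=15) along a 3-gon: merge 3 vertices and 3 edges, delete both glued faces → V=25, E=58, F=35.
Check: V − E + F = 25 − 58 + 35 = 2.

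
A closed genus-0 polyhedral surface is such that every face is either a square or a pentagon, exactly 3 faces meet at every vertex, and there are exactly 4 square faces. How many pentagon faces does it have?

Let x be the number of pentagons; then F = 4 + x.
Edge–face incidences: 2E = 4·4 + 5·x = 16 + 5x.
Every vertex has degree 3, so 3V = 2E.
Euler: V − E + F = 2 ⇒ (2E)/3 − E + (4 + x) = 2.
Multiply by 6: 2·(2E) − 3·(2E) + 6·(4 + x) = 12, i.e. 24 + 6x − (16 + 5x) = 12.
Collecting terms: x + 8 = 12, so x = 4.
Then 2E = 16 + 5·4 = 36, so E = 18, V = 2E/3 = 12, F = 4 + 4 = 8.

4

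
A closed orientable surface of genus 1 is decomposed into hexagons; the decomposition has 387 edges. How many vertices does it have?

258

χ = 2 − 2·1 = 0, and every face is a hexagon so 6F = 2E.
F = 2E/6 = 129. Then V = 0 + E − F = 0 + 387 − 129 = 258.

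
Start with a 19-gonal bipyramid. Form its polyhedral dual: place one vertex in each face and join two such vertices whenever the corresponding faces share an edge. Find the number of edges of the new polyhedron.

The base solid has V = 21, E = 57, F = 38.
The dual swaps V and F and preserves E: V′ = F = 38, E′ = E = 57, F′ = V = 21.

57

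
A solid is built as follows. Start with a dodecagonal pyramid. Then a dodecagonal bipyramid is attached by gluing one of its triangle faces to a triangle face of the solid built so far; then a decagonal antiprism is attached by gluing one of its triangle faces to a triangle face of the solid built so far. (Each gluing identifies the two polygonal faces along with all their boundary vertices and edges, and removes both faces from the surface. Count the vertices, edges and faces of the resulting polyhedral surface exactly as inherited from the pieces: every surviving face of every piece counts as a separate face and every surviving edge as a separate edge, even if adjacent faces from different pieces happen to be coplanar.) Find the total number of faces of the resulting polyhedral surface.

A dodecagonal pyramid: V=13, E=24, F=13.
Attach a dodecagonal bipyramid (V=14, E=36, F=24) along a 3-gon: merge 3 vertices and 3 edges, delete both glued faces → V=24, E=57, F=35.
Attach a decagonal antiprism (V=20, E=40, F=22) along a 3-gon: merge 3 vertices and 3 edges, delete both glued faces → V=41, E=94, F=55.
Check: V − E + F = 41 − 94 + 55 = 2.

55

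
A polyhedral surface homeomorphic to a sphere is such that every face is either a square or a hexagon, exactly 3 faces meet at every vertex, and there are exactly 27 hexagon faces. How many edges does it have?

Let x be the number of squares; then F = 27 + x.
Edge–face incidences: 2E = 6·27 + 4·x = 162 + 4x.
Every vertex has degree 3, so 3V = 2E.
Euler: V − E + F = 2 ⇒ (2E)/3 − E + (27 + x) = 2.
Multiply by 6: 2·(2E) − 3·(2E) + 6·(27 + x) = 12, i.e. 162 + 6x − (162 + 4x) = 12.
Collecting terms: 2x = 12, so x = 6.
Then 2E = 162 + 4·6 = 186, so E = 93, V = 2E/3 = 62, F = 27 + 6 = 33.

93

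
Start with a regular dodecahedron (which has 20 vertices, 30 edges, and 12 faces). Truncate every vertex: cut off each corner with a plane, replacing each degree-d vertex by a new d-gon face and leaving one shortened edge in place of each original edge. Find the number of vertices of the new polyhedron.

60

Truncation replaces each original edge-end by a new vertex, so V′ = 2E = 60.
Each original edge survives, and each old vertex of degree d contributes d new edges; summing degrees gives Σd = 2E, so E′ = E + 2E = 3E = 90.
Each original face survives and each original vertex becomes one new face: F′ = F + V = 32.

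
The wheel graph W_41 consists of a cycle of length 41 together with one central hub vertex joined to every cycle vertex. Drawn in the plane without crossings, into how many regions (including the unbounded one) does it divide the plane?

42

W_41 has V = 41 + 1 = 42 vertices and E = 2·41 = 82 edges.
By Euler's formula F = 2 − V + E = 2 − 42 + 82 = 42.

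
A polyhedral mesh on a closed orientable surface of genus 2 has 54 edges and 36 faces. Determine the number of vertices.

16

For a closed orientable surface of genus 2, χ = 2 − 2·2 = -2.
V = -2 + E − F = -2 + 54 − 36 = 16.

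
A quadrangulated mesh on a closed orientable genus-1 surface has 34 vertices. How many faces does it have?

34

χ = 2 − 2·1 = 0, and every face is a square so 4F = 2E.
V − E + F = 0 with E = 4F/2 gives 34 − (4/2 − 1)·F = 0, so F = 34 and E = 68.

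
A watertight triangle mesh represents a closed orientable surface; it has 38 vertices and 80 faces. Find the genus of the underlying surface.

Every face is a triangle, so 2E = 3·80 = 240, giving E = 120.
χ = V − E + F = 38 − 120 + 80 = -2.
For a closed orientable surface χ = 2 − 2g, so g = (2 − (-2))/2 = 2.

2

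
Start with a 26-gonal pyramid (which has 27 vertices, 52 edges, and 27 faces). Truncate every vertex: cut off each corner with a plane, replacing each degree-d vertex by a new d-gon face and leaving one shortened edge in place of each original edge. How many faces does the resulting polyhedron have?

54

Truncation replaces each original edge-end by a new vertex, so V′ = 2E = 104.
Each original edge survives, and each old vertex of degree d contributes d new edges; summing degrees gives Σd = 2E, so E′ = E + 2E = 3E = 156.
Each original face survives and each original vertex becomes one new face: F′ = F + V = 54.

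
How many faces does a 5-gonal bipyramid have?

10

A bipyramid over an n-gon has 2n triangular faces and n + 2 vertices: V = 5 + 2 = 7, E = 3·5 = 15, F = 2·5 = 10.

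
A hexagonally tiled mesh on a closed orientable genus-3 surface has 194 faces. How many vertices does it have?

384

χ = 2 − 2·3 = -4, and every face is a hexagon so 6F = 2E.
E = 6·194/2 = 582. Then V = -4 + E − F = -4 + 582 − 194 = 384.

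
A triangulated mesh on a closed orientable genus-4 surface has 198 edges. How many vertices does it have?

χ = 2 − 2·4 = -6, and every face is a triangle so 3F = 2E.
F = 2E/3 = 132. Then V = -6 + E − F = -6 + 198 − 132 = 60.

60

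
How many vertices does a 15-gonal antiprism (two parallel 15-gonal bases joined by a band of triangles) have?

An antiprism on an n-gon has two n-gon caps and 2n triangles: V = 2·15 = 30, E = 4·15 = 60, F = 2·15 + 2 = 32.

30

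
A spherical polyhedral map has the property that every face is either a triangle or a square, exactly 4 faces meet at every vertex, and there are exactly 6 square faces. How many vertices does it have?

12

Let x be the number of triangles; then F = 6 + x.
Edge–face incidences: 2E = 4·6 + 3·x = 24 + 3x.
Every vertex has degree 4, so 4V = 2E.
Euler: V − E + F = 2 ⇒ (2E)/4 − E + (6 + x) = 2.
Multiply by 8: 2·(2E) − 4·(2E) + 8·(6 + x) = 16, i.e. 48 + 8x − 2·(24 + 3x) = 16.
Collecting terms: 2x = 16, so x = 8.
Then 2E = 24 + 3·8 = 48, so E = 24, V = 2E/4 = 12, F = 6 + 8 = 14.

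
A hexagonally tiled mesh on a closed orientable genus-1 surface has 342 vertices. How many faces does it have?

χ = 2 − 2·1 = 0, and every face is a hexagon so 6F = 2E.
V − E + F = 0 with E = 6F/2 gives 342 − (6/2 − 1)·F = 0, so F = 171 and E = 513.

171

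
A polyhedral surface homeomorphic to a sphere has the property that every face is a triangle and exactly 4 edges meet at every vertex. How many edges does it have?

12

Each face has 3 edges and each edge borders two faces, so 2E = 3F.
Each vertex has degree 4, so 4V = 2E and hence V = 3F/4.
Euler: V − E + F = 2 ⇒ (3F/4) − (3F/2) + F = 2.
Multiply by 8: (6 − 12 + 8)F = 16, i.e. 2F = 16.
So F = 8, E = 3·8/2 = 12, V = 3·8/4 = 6.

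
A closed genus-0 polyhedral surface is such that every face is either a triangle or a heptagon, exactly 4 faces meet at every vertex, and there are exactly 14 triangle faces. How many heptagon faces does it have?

Let x be the number of heptagons; then F = 14 + x.
Edge–face incidences: 2E = 3·14 + 7·x = 42 + 7x.
Every vertex has degree 4, so 4V = 2E.
Euler: V − E + F = 2 ⇒ (2E)/4 − E + (14 + x) = 2.
Multiply by 8: 2·(2E) − 4·(2E) + 8·(14 + x) = 16, i.e. 112 + 8x − 2·(42 + 7x) = 16.
Collecting terms: −6x + 28 = 16, so −6x = −12, so x = 2.
Then 2E = 42 + 7·2 = 56, so E = 28, V = 2E/4 = 14, F = 14 + 2 = 16.

2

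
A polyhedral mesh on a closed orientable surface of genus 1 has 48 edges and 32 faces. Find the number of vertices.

16

For a closed orientable surface of genus 1, χ = 2 − 2·1 = 0.
V = 0 + E − F = 0 + 48 − 32 = 16.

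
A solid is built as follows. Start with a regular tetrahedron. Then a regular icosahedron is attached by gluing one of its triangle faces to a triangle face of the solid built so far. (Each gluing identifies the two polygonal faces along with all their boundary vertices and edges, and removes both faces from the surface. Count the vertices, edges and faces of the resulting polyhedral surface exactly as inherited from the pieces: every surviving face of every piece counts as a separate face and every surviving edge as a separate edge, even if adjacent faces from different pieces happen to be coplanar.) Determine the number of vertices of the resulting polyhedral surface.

13

A regular tetrahedron: V=4, E=6, F=4.
Attach a regular icosahedron (V=12, E=30, F=20) along a 3-gon: merge 3 vertices and 3 edges, delete both glued faces → V=13, E=33, F=22.
Check: V − E + F = 13 − 33 + 22 = 2.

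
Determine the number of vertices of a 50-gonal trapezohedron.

102

The n-trapezohedron (dual of the n-antiprism) has V = 2·50 + 2 = 102, E = 4·50 = 200, F = 2·50 = 100.
Check: V − E + F = 102 − 200 + 100 = 2.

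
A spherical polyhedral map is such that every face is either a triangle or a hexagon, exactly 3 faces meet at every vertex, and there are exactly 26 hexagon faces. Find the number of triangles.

Let x be the number of triangles; then F = 26 + x.
Edge–face incidences: 2E = 6·26 + 3·x = 156 + 3x.
Every vertex has degree 3, so 3V = 2E.
Euler: V − E + F = 2 ⇒ (2E)/3 − E + (26 + x) = 2.
Multiply by 6: 2·(2E) − 3·(2E) + 6·(26 + x) = 12, i.e. 156 + 6x − (156 + 3x) = 12.
Collecting terms: 3x = 12, so x = 4.
Then 2E = 156 + 3·4 = 168, so E = 84, V = 2E/3 = 56, F = 26 + 4 = 30.

4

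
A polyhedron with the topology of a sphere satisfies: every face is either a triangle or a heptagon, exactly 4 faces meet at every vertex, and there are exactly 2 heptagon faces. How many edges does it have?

28

Let x be the number of triangles; then F = 2 + x.
Edge–face incidences: 2E = 7·2 + 3·x = 14 + 3x.
Every vertex has degree 4, so 4V = 2E.
Euler: V − E + F = 2 ⇒ (2E)/4 − E + (2 + x) = 2.
Multiply by 8: 2·(2E) − 4·(2E) + 8·(2 + x) = 16, i.e. 16 + 8x − 2·(14 + 3x) = 16.
Collecting terms: 2x − 12 = 16, so 2x = 28, so x = 14.
Then 2E = 14 + 3·14 = 56, so E = 28, V = 2E/4 = 14, F = 2 + 14 = 16.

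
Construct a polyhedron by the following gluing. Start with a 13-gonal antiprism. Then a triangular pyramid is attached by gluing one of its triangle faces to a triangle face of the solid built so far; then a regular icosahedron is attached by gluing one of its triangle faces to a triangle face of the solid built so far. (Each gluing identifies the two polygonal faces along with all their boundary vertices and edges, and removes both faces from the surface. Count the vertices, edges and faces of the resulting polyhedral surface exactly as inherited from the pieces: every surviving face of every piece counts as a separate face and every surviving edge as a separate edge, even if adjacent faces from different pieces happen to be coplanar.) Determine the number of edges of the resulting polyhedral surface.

A 13-gonal antiprism: V=26, E=52, F=28.
Attach a triangular pyramid (V=4, E=6, F=4) along a 3-gon: merge 3 vertices and 3 edges, delete both glued faces → V=27, E=55, F=30.
Attach a regular icosahedron (V=12, E=30, F=20) along a 3-gon: merge 3 vertices and 3 edges, delete both glued faces → V=36, E=82, F=48.
Check: V − E + F = 36 − 82 + 48 = 2.

82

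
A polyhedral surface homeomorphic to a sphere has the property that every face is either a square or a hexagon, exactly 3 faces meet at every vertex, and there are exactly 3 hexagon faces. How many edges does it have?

Let x be the number of squares; then F = 3 + x.
Edge–face incidences: 2E = 6·3 + 4·x = 18 + 4x.
Every vertex has degree 3, so 3V = 2E.
Euler: V − E + F = 2 ⇒ (2E)/3 − E + (3 + x) = 2.
Multiply by 6: 2·(2E) − 3·(2E) + 6·(3 + x) = 12, i.e. 18 + 6x − (18 + 4x) = 12.
Collecting terms: 2x = 12, so x = 6.
Then 2E = 18 + 4·6 = 42, so E = 21, V = 2E/3 = 14, F = 3 + 6 = 9.

21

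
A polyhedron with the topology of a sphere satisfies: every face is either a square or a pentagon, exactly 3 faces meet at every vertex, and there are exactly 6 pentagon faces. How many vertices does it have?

Let x be the number of squares; then F = 6 + x.
Edge–face incidences: 2E = 5·6 + 4·x = 30 + 4x.
Every vertex has degree 3, so 3V = 2E.
Euler: V − E + F = 2 ⇒ (2E)/3 − E + (6 + x) = 2.
Multiply by 6: 2·(2E) − 3·(2E) + 6·(6 + x) = 12, i.e. 36 + 6x − (30 + 4x) = 12.
Collecting terms: 2x + 6 = 12, so 2x = 6, so x = 3.
Then 2E = 30 + 4·3 = 42, so E = 21, V = 2E/3 = 14, F = 6 + 3 = 9.

14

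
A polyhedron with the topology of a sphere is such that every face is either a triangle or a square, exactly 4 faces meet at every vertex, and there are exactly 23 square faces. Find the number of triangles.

Let x be the number of triangles; then F = 23 + x.
Edge–face incidences: 2E = 4·23 + 3·x = 92 + 3x.
Every vertex has degree 4, so 4V = 2E.
Euler: V − E + F = 2 ⇒ (2E)/4 − E + (23 + x) = 2.
Multiply by 8: 2·(2E) − 4·(2E) + 8·(23 + x) = 16, i.e. 184 + 8x − 2·(92 + 3x) = 16.
Collecting terms: 2x = 16, so x = 8.
Then 2E = 92 + 3·8 = 116, so E = 58, V = 2E/4 = 29, F = 23 + 8 = 31.

8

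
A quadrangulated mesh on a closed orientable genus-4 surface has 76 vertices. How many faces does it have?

82

χ = 2 − 2·4 = -6, and every face is a square so 4F = 2E.
V − E + F = -6 with E = 4F/2 gives 76 − (4/2 − 1)·F = -6, so F = 82 and E = 164.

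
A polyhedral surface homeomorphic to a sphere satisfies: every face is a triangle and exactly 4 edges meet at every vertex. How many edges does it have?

12

Each face has 3 edges and each edge borders two faces, so 2E = 3F.
Each vertex has degree 4, so 4V = 2E and hence V = 3F/4.
Euler: V − E + F = 2 ⇒ (3F/4) − (3F/2) + F = 2.
Multiply by 8: (6 − 12 + 8)F = 16, i.e. 2F = 16.
So F = 8, E = 3·8/2 = 12, V = 3·8/4 = 6.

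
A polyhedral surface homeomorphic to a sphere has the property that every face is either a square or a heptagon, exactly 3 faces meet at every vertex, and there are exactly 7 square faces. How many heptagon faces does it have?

Let x be the number of heptagons; then F = 7 + x.
Edge–face incidences: 2E = 4·7 + 7·x = 28 + 7x.
Every vertex has degree 3, so 3V = 2E.
Euler: V − E + F = 2 ⇒ (2E)/3 − E + (7 + x) = 2.
Multiply by 6: 2·(2E) − 3·(2E) + 6·(7 + x) = 12, i.e. 42 + 6x − (28 + 7x) = 12.
Collecting terms: −x + 14 = 12, so −x = −2, so x = 2.
Then 2E = 28 + 7·2 = 42, so E = 21, V = 2E/3 = 14, F = 7 + 2 = 9.

2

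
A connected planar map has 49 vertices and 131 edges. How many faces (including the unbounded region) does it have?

Euler's formula for a connected plane graph: V − E + F = 2, so F = 2 − 49 + 131 = 84.

84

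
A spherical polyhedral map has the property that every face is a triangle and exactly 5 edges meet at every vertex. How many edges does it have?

30

Each face has 3 edges and each edge borders two faces, so 2E = 3F.
Each vertex has degree 5, so 5V = 2E and hence V = 3F/5.
Euler: V − E + F = 2 ⇒ (3F/5) − (3F/2) + F = 2.
Multiply by 10: (6 − 15 + 10)F = 20, i.e. 1F = 20.
So F = 20, E = 3·20/2 = 30, V = 3·20/5 = 12.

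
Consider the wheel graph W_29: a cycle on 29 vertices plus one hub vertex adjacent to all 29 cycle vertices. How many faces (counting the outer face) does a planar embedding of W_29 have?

30

W_29 has V = 29 + 1 = 30 vertices and E = 2·29 = 58 edges.
By Euler's formula F = 2 − V + E = 2 − 30 + 58 = 30.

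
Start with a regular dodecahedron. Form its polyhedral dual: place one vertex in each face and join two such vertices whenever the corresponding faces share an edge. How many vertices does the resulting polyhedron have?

12

The base solid has V = 20, E = 30, F = 12.
The dual swaps V and F and preserves E: V′ = F = 12, E′ = E = 30, F′ = V = 20.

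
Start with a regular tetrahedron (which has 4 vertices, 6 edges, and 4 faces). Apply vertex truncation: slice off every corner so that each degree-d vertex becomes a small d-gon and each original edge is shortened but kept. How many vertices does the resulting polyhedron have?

Truncation replaces each original edge-end by a new vertex, so V′ = 2E = 12.
Each original edge survives, and each old vertex of degree d contributes d new edges; summing degrees gives Σd = 2E, so E′ = E + 2E = 3E = 18.
Each original face survives and each original vertex becomes one new face: F′ = F + V = 8.

12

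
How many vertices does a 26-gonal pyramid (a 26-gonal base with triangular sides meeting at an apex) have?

A pyramid on an n-gon base has one n-gon and n triangles: V = 26 + 1 = 27, E = 2·26 = 52, F = 26 + 1 = 27.
Check: V − E + F = 27 − 52 + 27 = 2.

27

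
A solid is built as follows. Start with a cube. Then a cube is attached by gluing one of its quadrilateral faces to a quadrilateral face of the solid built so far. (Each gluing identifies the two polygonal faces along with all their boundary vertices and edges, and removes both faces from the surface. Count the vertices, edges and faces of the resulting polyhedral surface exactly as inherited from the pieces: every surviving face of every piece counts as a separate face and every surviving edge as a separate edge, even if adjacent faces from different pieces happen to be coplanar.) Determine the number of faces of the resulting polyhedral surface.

10

A cube: V=8, E=12, F=6.
Attach a cube (V=8, E=12, F=6) along a 4-gon: merge 4 vertices and 4 edges, delete both glued faces → V=12, E=20, F=10.
Check: V − E + F = 12 − 20 + 10 = 2.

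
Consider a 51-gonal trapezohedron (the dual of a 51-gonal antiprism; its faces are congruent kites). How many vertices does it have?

104

The n-trapezohedron (dual of the n-antiprism) has V = 2·51 + 2 = 104, E = 4·51 = 204, F = 2·51 = 102.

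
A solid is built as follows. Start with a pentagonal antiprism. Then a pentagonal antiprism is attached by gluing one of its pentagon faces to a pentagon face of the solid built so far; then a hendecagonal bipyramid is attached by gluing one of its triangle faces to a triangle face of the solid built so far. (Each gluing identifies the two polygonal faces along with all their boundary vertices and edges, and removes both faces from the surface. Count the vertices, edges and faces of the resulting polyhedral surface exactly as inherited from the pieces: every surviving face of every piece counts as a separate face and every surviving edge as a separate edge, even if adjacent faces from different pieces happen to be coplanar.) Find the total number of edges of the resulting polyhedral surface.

65

A pentagonal antiprism: V=10, E=20, F=12.
Attach a pentagonal antiprism (V=10, E=20, F=12) along a 5-gon: merge 5 vertices and 5 edges, delete both glued faces → V=15, E=35, F=22.
Attach a hendecagonal bipyramid (V=13, E=33, F=22) along a 3-gon: merge 3 vertices and 3 edges, delete both glued faces → V=25, E=65, F=42.
Check: V − E + F = 25 − 65 + 42 = 2.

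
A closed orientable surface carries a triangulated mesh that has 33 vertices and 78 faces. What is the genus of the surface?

Every face is a triangle, so 2E = 3·78 = 234, giving E = 117.
χ = V − E + F = 33 − 117 + 78 = -6.
For a closed orientable surface χ = 2 − 2g, so g = (2 − (-6))/2 = 4.

4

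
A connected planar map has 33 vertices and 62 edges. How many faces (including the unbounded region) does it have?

31

Euler's formula for a connected plane graph: V − E + F = 2, so F = 2 − 33 + 62 = 31.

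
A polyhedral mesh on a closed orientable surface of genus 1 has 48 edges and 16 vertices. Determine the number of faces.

32

For a closed orientable surface of genus 1, χ = 2 − 2·1 = 0.
F = 0 − V + E = 0 − 16 + 48 = 32.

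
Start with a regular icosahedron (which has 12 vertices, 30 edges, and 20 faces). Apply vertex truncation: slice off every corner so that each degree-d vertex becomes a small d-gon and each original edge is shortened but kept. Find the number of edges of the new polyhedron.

90

Truncation replaces each original edge-end by a new vertex, so V′ = 2E = 60.
Each original edge survives, and each old vertex of degree d contributes d new edges; summing degrees gives Σd = 2E, so E′ = E + 2E = 3E = 90.
Each original face survives and each original vertex becomes one new face: F′ = F + V = 32.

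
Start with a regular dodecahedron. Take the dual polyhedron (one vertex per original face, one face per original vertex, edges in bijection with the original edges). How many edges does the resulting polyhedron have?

30

The base solid has V = 20, E = 30, F = 12.
The dual swaps V and F and preserves E: V′ = F = 12, E′ = E = 30, F′ = V = 20.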